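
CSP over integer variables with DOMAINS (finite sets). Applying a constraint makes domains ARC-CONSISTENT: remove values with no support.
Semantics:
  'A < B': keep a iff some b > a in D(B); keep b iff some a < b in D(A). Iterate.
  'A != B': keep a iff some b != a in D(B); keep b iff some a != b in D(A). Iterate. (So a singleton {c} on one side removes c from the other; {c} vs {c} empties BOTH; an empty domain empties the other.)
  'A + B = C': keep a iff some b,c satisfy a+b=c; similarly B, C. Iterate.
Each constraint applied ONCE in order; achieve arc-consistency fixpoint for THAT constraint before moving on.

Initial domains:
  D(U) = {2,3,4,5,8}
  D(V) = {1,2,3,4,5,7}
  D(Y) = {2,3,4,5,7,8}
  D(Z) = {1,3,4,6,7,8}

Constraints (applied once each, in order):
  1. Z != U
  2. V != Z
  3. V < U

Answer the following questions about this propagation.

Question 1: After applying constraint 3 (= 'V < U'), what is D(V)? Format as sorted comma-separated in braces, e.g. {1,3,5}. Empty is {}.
Answer: {1,2,3,4,5,7}

Derivation:
Constraint 1 (Z != U) on D(Z)={1,3,4,6,7,8} D(U)={2,3,4,5,8}: no change
Constraint 2 (V != Z) on D(V)={1,2,3,4,5,7} D(Z)={1,3,4,6,7,8}: no change
Constraint 3 (V < U) on D(V)={1,2,3,4,5,7} D(U)={2,3,4,5,8}: no change
So after constraint 3: D(V) = {1,2,3,4,5,7}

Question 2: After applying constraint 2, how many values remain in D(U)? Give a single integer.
Constraint 1 (Z != U) on D(Z)={1,3,4,6,7,8} D(U)={2,3,4,5,8}: no change
Constraint 2 (V != Z) on D(V)={1,2,3,4,5,7} D(Z)={1,3,4,6,7,8}: no change
So after constraint 2: D(U)={2,3,4,5,8}, size = 5

Answer: 5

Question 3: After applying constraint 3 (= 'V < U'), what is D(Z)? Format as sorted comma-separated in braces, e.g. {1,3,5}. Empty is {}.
Constraint 1 (Z != U) on D(Z)={1,3,4,6,7,8} D(U)={2,3,4,5,8}: no change
Constraint 2 (V != Z) on D(V)={1,2,3,4,5,7} D(Z)={1,3,4,6,7,8}: no change
Constraint 3 (V < U) on D(V)={1,2,3,4,5,7} D(U)={2,3,4,5,8}: no change
So after constraint 3: D(Z) = {1,3,4,6,7,8}

Answer: {1,3,4,6,7,8}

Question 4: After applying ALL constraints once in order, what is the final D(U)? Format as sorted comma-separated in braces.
Constraint 1 (Z != U) on D(Z)={1,3,4,6,7,8} D(U)={2,3,4,5,8}: no change
Constraint 2 (V != Z) on D(V)={1,2,3,4,5,7} D(Z)={1,3,4,6,7,8}: no change
Constraint 3 (V < U) on D(V)={1,2,3,4,5,7} D(U)={2,3,4,5,8}: no change
So after all 3 constraints: D(U) = {2,3,4,5,8}

Answer: {2,3,4,5,8}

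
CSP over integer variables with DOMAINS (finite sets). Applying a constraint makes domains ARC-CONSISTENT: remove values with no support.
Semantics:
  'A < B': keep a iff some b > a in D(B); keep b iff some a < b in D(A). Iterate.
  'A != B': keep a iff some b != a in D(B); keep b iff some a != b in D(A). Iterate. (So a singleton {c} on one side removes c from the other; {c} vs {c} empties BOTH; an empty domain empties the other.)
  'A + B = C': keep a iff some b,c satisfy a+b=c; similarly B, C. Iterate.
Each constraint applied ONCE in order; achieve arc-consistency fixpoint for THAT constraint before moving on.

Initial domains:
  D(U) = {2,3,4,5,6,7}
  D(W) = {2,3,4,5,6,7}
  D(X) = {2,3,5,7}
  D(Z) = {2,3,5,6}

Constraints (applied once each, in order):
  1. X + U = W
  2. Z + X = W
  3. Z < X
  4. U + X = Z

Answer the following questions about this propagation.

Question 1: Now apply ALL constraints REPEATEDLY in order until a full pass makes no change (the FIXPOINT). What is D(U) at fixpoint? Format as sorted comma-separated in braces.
Answer: {}

Derivation:
pass 0 (initial): D(U)={2,3,4,5,6,7}
pass 1: U {2,3,4,5,6,7}->{}; W {2,3,4,5,6,7}->{4,5,6,7}; X {2,3,5,7}->{}; Z {2,3,5,6}->{}
pass 2: W {4,5,6,7}->{}
pass 3: no change
Fixpoint after 3 passes: D(U) = {}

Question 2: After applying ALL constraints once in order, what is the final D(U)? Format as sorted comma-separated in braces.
Constraint 1 (X + U = W) on D(X)={2,3,5,7} D(U)={2,3,4,5,6,7} D(W)={2,3,4,5,6,7}: X {2,3,5,7}->{2,3,5}; U {2,3,4,5,6,7}->{2,3,4,5}; W {2,3,4,5,6,7}->{4,5,6,7}
Constraint 2 (Z + X = W) on D(Z)={2,3,5,6} D(X)={2,3,5} D(W)={4,5,6,7}: Z {2,3,5,6}->{2,3,5}
Constraint 3 (Z < X) on D(Z)={2,3,5} D(X)={2,3,5}: Z {2,3,5}->{2,3}; X {2,3,5}->{3,5}
Constraint 4 (U + X = Z) on D(U)={2,3,4,5} D(X)={3,5} D(Z)={2,3}: U {2,3,4,5}->{}; X {3,5}->{}; Z {2,3}->{}
So after all 4 constraints: D(U) = {}

Answer: {}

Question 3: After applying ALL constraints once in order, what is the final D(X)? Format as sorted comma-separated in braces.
Constraint 1 (X + U = W) on D(X)={2,3,5,7} D(U)={2,3,4,5,6,7} D(W)={2,3,4,5,6,7}: X {2,3,5,7}->{2,3,5}; U {2,3,4,5,6,7}->{2,3,4,5}; W {2,3,4,5,6,7}->{4,5,6,7}
Constraint 2 (Z + X = W) on D(Z)={2,3,5,6} D(X)={2,3,5} D(W)={4,5,6,7}: Z {2,3,5,6}->{2,3,5}
Constraint 3 (Z < X) on D(Z)={2,3,5} D(X)={2,3,5}: Z {2,3,5}->{2,3}; X {2,3,5}->{3,5}
Constraint 4 (U + X = Z) on D(U)={2,3,4,5} D(X)={3,5} D(Z)={2,3}: U {2,3,4,5}->{}; X {3,5}->{}; Z {2,3}->{}
So after all 4 constraints: D(X) = {}

Answer: {}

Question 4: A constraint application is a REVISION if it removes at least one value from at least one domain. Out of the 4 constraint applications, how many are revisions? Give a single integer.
Constraint 1 (X + U = W) on D(X)={2,3,5,7} D(U)={2,3,4,5,6,7} D(W)={2,3,4,5,6,7}: X {2,3,5,7}->{2,3,5}; U {2,3,4,5,6,7}->{2,3,4,5}; W {2,3,4,5,6,7}->{4,5,6,7} => REVISION
Constraint 2 (Z + X = W) on D(Z)={2,3,5,6} D(X)={2,3,5} D(W)={4,5,6,7}: Z {2,3,5,6}->{2,3,5} => REVISION
Constraint 3 (Z < X) on D(Z)={2,3,5} D(X)={2,3,5}: Z {2,3,5}->{2,3}; X {2,3,5}->{3,5} => REVISION
Constraint 4 (U + X = Z) on D(U)={2,3,4,5} D(X)={3,5} D(Z)={2,3}: U {2,3,4,5}->{}; X {3,5}->{}; Z {2,3}->{} => REVISION
Total revisions = 4

Answer: 4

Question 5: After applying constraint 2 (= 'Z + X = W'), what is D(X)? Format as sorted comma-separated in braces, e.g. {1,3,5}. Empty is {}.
Answer: {2,3,5}

Derivation:
Constraint 1 (X + U = W) on D(X)={2,3,5,7} D(U)={2,3,4,5,6,7} D(W)={2,3,4,5,6,7}: X {2,3,5,7}->{2,3,5}; U {2,3,4,5,6,7}->{2,3,4,5}; W {2,3,4,5,6,7}->{4,5,6,7}
Constraint 2 (Z + X = W) on D(Z)={2,3,5,6} D(X)={2,3,5} D(W)={4,5,6,7}: Z {2,3,5,6}->{2,3,5}
So after constraint 2: D(X) = {2,3,5}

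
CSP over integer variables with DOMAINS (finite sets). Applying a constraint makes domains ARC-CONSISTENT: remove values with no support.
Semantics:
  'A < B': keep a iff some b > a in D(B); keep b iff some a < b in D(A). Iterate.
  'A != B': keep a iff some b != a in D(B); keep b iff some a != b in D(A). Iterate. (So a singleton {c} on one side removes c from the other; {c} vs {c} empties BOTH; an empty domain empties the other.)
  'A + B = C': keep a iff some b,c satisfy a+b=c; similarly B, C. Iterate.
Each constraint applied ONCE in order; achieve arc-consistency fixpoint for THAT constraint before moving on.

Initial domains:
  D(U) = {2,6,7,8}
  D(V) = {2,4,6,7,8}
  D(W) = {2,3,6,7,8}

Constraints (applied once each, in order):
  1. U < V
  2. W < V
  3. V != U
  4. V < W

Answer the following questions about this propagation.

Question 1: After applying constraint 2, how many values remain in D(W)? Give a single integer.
Answer: 4

Derivation:
Constraint 1 (U < V) on D(U)={2,6,7,8} D(V)={2,4,6,7,8}: U {2,6,7,8}->{2,6,7}; V {2,4,6,7,8}->{4,6,7,8}
Constraint 2 (W < V) on D(W)={2,3,6,7,8} D(V)={4,6,7,8}: W {2,3,6,7,8}->{2,3,6,7}
So after constraint 2: D(W)={2,3,6,7}, size = 4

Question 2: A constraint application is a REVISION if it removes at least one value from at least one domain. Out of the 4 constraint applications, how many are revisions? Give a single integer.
Constraint 1 (U < V) on D(U)={2,6,7,8} D(V)={2,4,6,7,8}: U {2,6,7,8}->{2,6,7}; V {2,4,6,7,8}->{4,6,7,8} => REVISION
Constraint 2 (W < V) on D(W)={2,3,6,7,8} D(V)={4,6,7,8}: W {2,3,6,7,8}->{2,3,6,7} => REVISION
Constraint 3 (V != U) on D(V)={4,6,7,8} D(U)={2,6,7}: no change => not a revision
Constraint 4 (V < W) on D(V)={4,6,7,8} D(W)={2,3,6,7}: V {4,6,7,8}->{4,6}; W {2,3,6,7}->{6,7} => REVISION
Total revisions = 3

Answer: 3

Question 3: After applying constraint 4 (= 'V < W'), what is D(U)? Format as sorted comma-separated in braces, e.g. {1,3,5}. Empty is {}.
Constraint 1 (U < V) on D(U)={2,6,7,8} D(V)={2,4,6,7,8}: U {2,6,7,8}->{2,6,7}; V {2,4,6,7,8}->{4,6,7,8}
Constraint 2 (W < V) on D(W)={2,3,6,7,8} D(V)={4,6,7,8}: W {2,3,6,7,8}->{2,3,6,7}
Constraint 3 (V != U) on D(V)={4,6,7,8} D(U)={2,6,7}: no change
Constraint 4 (V < W) on D(V)={4,6,7,8} D(W)={2,3,6,7}: V {4,6,7,8}->{4,6}; W {2,3,6,7}->{6,7}
So after constraint 4: D(U) = {2,6,7}

Answer: {2,6,7}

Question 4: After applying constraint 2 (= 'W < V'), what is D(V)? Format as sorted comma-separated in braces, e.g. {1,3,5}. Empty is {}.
Answer: {4,6,7,8}

Derivation:
Constraint 1 (U < V) on D(U)={2,6,7,8} D(V)={2,4,6,7,8}: U {2,6,7,8}->{2,6,7}; V {2,4,6,7,8}->{4,6,7,8}
Constraint 2 (W < V) on D(W)={2,3,6,7,8} D(V)={4,6,7,8}: W {2,3,6,7,8}->{2,3,6,7}
So after constraint 2: D(V) = {4,6,7,8}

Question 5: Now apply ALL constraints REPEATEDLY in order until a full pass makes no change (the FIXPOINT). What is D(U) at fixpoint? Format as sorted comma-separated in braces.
pass 0 (initial): D(U)={2,6,7,8}
pass 1: U {2,6,7,8}->{2,6,7}; V {2,4,6,7,8}->{4,6}; W {2,3,6,7,8}->{6,7}
pass 2: U {2,6,7}->{}; V {4,6}->{}; W {6,7}->{}
pass 3: no change
Fixpoint after 3 passes: D(U) = {}

Answer: {}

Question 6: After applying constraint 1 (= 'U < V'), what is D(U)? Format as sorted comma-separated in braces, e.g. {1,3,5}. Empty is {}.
Constraint 1 (U < V) on D(U)={2,6,7,8} D(V)={2,4,6,7,8}: U {2,6,7,8}->{2,6,7}; V {2,4,6,7,8}->{4,6,7,8}
So after constraint 1: D(U) = {2,6,7}

Answer: {2,6,7}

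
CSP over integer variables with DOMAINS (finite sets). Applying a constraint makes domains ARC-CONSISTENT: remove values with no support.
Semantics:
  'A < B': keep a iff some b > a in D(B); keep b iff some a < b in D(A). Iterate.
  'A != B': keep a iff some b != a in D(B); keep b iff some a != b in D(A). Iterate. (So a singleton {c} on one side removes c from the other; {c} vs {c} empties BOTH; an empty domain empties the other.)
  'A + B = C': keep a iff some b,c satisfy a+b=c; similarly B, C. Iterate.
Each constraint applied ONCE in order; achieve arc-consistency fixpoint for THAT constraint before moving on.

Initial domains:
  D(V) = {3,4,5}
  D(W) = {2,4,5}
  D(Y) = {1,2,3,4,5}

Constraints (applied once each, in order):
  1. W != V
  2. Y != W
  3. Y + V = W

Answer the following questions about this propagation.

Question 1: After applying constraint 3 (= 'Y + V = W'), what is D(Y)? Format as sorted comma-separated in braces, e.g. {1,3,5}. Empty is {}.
Constraint 1 (W != V) on D(W)={2,4,5} D(V)={3,4,5}: no change
Constraint 2 (Y != W) on D(Y)={1,2,3,4,5} D(W)={2,4,5}: no change
Constraint 3 (Y + V = W) on D(Y)={1,2,3,4,5} D(V)={3,4,5} D(W)={2,4,5}: Y {1,2,3,4,5}->{1,2}; V {3,4,5}->{3,4}; W {2,4,5}->{4,5}
So after constraint 3: D(Y) = {1,2}

Answer: {1,2}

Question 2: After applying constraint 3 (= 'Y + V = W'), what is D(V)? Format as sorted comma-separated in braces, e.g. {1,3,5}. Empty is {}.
Answer: {3,4}

Derivation:
Constraint 1 (W != V) on D(W)={2,4,5} D(V)={3,4,5}: no change
Constraint 2 (Y != W) on D(Y)={1,2,3,4,5} D(W)={2,4,5}: no change
Constraint 3 (Y + V = W) on D(Y)={1,2,3,4,5} D(V)={3,4,5} D(W)={2,4,5}: Y {1,2,3,4,5}->{1,2}; V {3,4,5}->{3,4}; W {2,4,5}->{4,5}
So after constraint 3: D(V) = {3,4}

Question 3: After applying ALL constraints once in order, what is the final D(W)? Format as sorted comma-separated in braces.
Constraint 1 (W != V) on D(W)={2,4,5} D(V)={3,4,5}: no change
Constraint 2 (Y != W) on D(Y)={1,2,3,4,5} D(W)={2,4,5}: no change
Constraint 3 (Y + V = W) on D(Y)={1,2,3,4,5} D(V)={3,4,5} D(W)={2,4,5}: Y {1,2,3,4,5}->{1,2}; V {3,4,5}->{3,4}; W {2,4,5}->{4,5}
So after all 3 constraints: D(W) = {4,5}

Answer: {4,5}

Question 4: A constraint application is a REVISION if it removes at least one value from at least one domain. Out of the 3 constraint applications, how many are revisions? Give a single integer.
Answer: 1

Derivation:
Constraint 1 (W != V) on D(W)={2,4,5} D(V)={3,4,5}: no change => not a revision
Constraint 2 (Y != W) on D(Y)={1,2,3,4,5} D(W)={2,4,5}: no change => not a revision
Constraint 3 (Y + V = W) on D(Y)={1,2,3,4,5} D(V)={3,4,5} D(W)={2,4,5}: Y {1,2,3,4,5}->{1,2}; V {3,4,5}->{3,4}; W {2,4,5}->{4,5} => REVISION
Total revisions = 1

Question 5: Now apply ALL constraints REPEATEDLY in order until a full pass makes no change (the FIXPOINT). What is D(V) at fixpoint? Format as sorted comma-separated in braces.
Answer: {3,4}

Derivation:
pass 0 (initial): D(V)={3,4,5}
pass 1: V {3,4,5}->{3,4}; W {2,4,5}->{4,5}; Y {1,2,3,4,5}->{1,2}
pass 2: no change
Fixpoint after 2 passes: D(V) = {3,4}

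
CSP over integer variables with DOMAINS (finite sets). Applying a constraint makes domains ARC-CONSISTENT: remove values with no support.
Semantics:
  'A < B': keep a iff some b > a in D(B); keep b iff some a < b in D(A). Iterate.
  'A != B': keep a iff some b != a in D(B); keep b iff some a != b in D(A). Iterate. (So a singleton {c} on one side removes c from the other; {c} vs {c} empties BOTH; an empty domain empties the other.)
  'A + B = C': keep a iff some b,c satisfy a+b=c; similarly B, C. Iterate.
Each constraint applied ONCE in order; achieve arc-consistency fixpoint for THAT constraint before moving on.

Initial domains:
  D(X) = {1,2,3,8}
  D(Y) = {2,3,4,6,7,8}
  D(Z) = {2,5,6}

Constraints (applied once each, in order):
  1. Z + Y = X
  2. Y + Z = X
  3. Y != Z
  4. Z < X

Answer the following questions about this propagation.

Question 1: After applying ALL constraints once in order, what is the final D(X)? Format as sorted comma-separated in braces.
Constraint 1 (Z + Y = X) on D(Z)={2,5,6} D(Y)={2,3,4,6,7,8} D(X)={1,2,3,8}: Y {2,3,4,6,7,8}->{2,3,6}; X {1,2,3,8}->{8}
Constraint 2 (Y + Z = X) on D(Y)={2,3,6} D(Z)={2,5,6} D(X)={8}: no change
Constraint 3 (Y != Z) on D(Y)={2,3,6} D(Z)={2,5,6}: no change
Constraint 4 (Z < X) on D(Z)={2,5,6} D(X)={8}: no change
So after all 4 constraints: D(X) = {8}

Answer: {8}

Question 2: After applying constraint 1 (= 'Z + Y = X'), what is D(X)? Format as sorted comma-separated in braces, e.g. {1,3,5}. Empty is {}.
Constraint 1 (Z + Y = X) on D(Z)={2,5,6} D(Y)={2,3,4,6,7,8} D(X)={1,2,3,8}: Y {2,3,4,6,7,8}->{2,3,6}; X {1,2,3,8}->{8}
So after constraint 1: D(X) = {8}

Answer: {8}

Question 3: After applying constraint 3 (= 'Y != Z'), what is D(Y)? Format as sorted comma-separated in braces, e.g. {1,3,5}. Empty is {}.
Constraint 1 (Z + Y = X) on D(Z)={2,5,6} D(Y)={2,3,4,6,7,8} D(X)={1,2,3,8}: Y {2,3,4,6,7,8}->{2,3,6}; X {1,2,3,8}->{8}
Constraint 2 (Y + Z = X) on D(Y)={2,3,6} D(Z)={2,5,6} D(X)={8}: no change
Constraint 3 (Y != Z) on D(Y)={2,3,6} D(Z)={2,5,6}: no change
So after constraint 3: D(Y) = {2,3,6}

Answer: {2,3,6}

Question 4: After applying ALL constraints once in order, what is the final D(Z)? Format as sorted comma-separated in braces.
Answer: {2,5,6}

Derivation:
Constraint 1 (Z + Y = X) on D(Z)={2,5,6} D(Y)={2,3,4,6,7,8} D(X)={1,2,3,8}: Y {2,3,4,6,7,8}->{2,3,6}; X {1,2,3,8}->{8}
Constraint 2 (Y + Z = X) on D(Y)={2,3,6} D(Z)={2,5,6} D(X)={8}: no change
Constraint 3 (Y != Z) on D(Y)={2,3,6} D(Z)={2,5,6}: no change
Constraint 4 (Z < X) on D(Z)={2,5,6} D(X)={8}: no change
So after all 4 constraints: D(Z) = {2,5,6}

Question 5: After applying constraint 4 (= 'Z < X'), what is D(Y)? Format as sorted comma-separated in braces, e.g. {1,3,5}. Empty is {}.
Answer: {2,3,6}

Derivation:
Constraint 1 (Z + Y = X) on D(Z)={2,5,6} D(Y)={2,3,4,6,7,8} D(X)={1,2,3,8}: Y {2,3,4,6,7,8}->{2,3,6}; X {1,2,3,8}->{8}
Constraint 2 (Y + Z = X) on D(Y)={2,3,6} D(Z)={2,5,6} D(X)={8}: no change
Constraint 3 (Y != Z) on D(Y)={2,3,6} D(Z)={2,5,6}: no change
Constraint 4 (Z < X) on D(Z)={2,5,6} D(X)={8}: no change
So after constraint 4: D(Y) = {2,3,6}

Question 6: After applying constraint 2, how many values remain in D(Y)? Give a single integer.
Answer: 3

Derivation:
Constraint 1 (Z + Y = X) on D(Z)={2,5,6} D(Y)={2,3,4,6,7,8} D(X)={1,2,3,8}: Y {2,3,4,6,7,8}->{2,3,6}; X {1,2,3,8}->{8}
Constraint 2 (Y + Z = X) on D(Y)={2,3,6} D(Z)={2,5,6} D(X)={8}: no change
So after constraint 2: D(Y)={2,3,6}, size = 3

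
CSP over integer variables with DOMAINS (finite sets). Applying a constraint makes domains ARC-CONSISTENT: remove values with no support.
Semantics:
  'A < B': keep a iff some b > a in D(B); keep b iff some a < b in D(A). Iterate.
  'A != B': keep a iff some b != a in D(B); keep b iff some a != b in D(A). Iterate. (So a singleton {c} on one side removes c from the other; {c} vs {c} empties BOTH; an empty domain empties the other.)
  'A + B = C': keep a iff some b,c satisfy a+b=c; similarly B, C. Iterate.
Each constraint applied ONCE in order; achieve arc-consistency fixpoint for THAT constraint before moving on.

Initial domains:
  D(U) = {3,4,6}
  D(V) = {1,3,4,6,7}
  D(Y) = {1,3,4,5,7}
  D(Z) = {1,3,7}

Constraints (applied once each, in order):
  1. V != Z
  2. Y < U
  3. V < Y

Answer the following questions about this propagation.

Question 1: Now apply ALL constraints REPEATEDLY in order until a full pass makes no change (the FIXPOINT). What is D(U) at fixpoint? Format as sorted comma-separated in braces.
Answer: {4,6}

Derivation:
pass 0 (initial): D(U)={3,4,6}
pass 1: V {1,3,4,6,7}->{1,3,4}; Y {1,3,4,5,7}->{3,4,5}
pass 2: U {3,4,6}->{4,6}
pass 3: no change
Fixpoint after 3 passes: D(U) = {4,6}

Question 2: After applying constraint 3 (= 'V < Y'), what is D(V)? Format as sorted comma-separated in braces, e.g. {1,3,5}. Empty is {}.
Answer: {1,3,4}

Derivation:
Constraint 1 (V != Z) on D(V)={1,3,4,6,7} D(Z)={1,3,7}: no change
Constraint 2 (Y < U) on D(Y)={1,3,4,5,7} D(U)={3,4,6}: Y {1,3,4,5,7}->{1,3,4,5}
Constraint 3 (V < Y) on D(V)={1,3,4,6,7} D(Y)={1,3,4,5}: V {1,3,4,6,7}->{1,3,4}; Y {1,3,4,5}->{3,4,5}
So after constraint 3: D(V) = {1,3,4}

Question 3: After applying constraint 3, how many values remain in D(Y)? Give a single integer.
Answer: 3

Derivation:
Constraint 1 (V != Z) on D(V)={1,3,4,6,7} D(Z)={1,3,7}: no change
Constraint 2 (Y < U) on D(Y)={1,3,4,5,7} D(U)={3,4,6}: Y {1,3,4,5,7}->{1,3,4,5}
Constraint 3 (V < Y) on D(V)={1,3,4,6,7} D(Y)={1,3,4,5}: V {1,3,4,6,7}->{1,3,4}; Y {1,3,4,5}->{3,4,5}
So after constraint 3: D(Y)={3,4,5}, size = 3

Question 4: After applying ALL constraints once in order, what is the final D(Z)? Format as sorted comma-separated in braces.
Constraint 1 (V != Z) on D(V)={1,3,4,6,7} D(Z)={1,3,7}: no change
Constraint 2 (Y < U) on D(Y)={1,3,4,5,7} D(U)={3,4,6}: Y {1,3,4,5,7}->{1,3,4,5}
Constraint 3 (V < Y) on D(V)={1,3,4,6,7} D(Y)={1,3,4,5}: V {1,3,4,6,7}->{1,3,4}; Y {1,3,4,5}->{3,4,5}
So after all 3 constraints: D(Z) = {1,3,7}

Answer: {1,3,7}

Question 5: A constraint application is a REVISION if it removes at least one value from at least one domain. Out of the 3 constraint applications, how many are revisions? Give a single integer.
Answer: 2

Derivation:
Constraint 1 (V != Z) on D(V)={1,3,4,6,7} D(Z)={1,3,7}: no change => not a revision
Constraint 2 (Y < U) on D(Y)={1,3,4,5,7} D(U)={3,4,6}: Y {1,3,4,5,7}->{1,3,4,5} => REVISION
Constraint 3 (V < Y) on D(V)={1,3,4,6,7} D(Y)={1,3,4,5}: V {1,3,4,6,7}->{1,3,4}; Y {1,3,4,5}->{3,4,5} => REVISION
Total revisions = 2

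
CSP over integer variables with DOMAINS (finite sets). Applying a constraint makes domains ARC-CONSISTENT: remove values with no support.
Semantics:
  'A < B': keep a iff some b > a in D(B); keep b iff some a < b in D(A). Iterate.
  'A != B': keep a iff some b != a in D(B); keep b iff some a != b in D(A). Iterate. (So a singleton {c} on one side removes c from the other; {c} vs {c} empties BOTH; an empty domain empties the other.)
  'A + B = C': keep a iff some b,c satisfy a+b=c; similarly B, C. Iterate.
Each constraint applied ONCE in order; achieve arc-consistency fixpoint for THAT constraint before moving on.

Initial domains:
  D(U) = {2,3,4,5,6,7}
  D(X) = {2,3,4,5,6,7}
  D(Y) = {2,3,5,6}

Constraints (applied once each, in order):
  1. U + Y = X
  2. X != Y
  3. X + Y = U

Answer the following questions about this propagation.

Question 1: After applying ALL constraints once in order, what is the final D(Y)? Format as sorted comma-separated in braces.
Constraint 1 (U + Y = X) on D(U)={2,3,4,5,6,7} D(Y)={2,3,5,6} D(X)={2,3,4,5,6,7}: U {2,3,4,5,6,7}->{2,3,4,5}; Y {2,3,5,6}->{2,3,5}; X {2,3,4,5,6,7}->{4,5,6,7}
Constraint 2 (X != Y) on D(X)={4,5,6,7} D(Y)={2,3,5}: no change
Constraint 3 (X + Y = U) on D(X)={4,5,6,7} D(Y)={2,3,5} D(U)={2,3,4,5}: X {4,5,6,7}->{}; Y {2,3,5}->{}; U {2,3,4,5}->{}
So after all 3 constraints: D(Y) = {}

Answer: {}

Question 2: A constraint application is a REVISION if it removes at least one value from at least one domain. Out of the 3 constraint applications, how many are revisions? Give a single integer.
Constraint 1 (U + Y = X) on D(U)={2,3,4,5,6,7} D(Y)={2,3,5,6} D(X)={2,3,4,5,6,7}: U {2,3,4,5,6,7}->{2,3,4,5}; Y {2,3,5,6}->{2,3,5}; X {2,3,4,5,6,7}->{4,5,6,7} => REVISION
Constraint 2 (X != Y) on D(X)={4,5,6,7} D(Y)={2,3,5}: no change => not a revision
Constraint 3 (X + Y = U) on D(X)={4,5,6,7} D(Y)={2,3,5} D(U)={2,3,4,5}: X {4,5,6,7}->{}; Y {2,3,5}->{}; U {2,3,4,5}->{} => REVISION
Total revisions = 2

Answer: 2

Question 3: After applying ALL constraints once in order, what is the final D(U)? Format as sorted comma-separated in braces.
Answer: {}

Derivation:
Constraint 1 (U + Y = X) on D(U)={2,3,4,5,6,7} D(Y)={2,3,5,6} D(X)={2,3,4,5,6,7}: U {2,3,4,5,6,7}->{2,3,4,5}; Y {2,3,5,6}->{2,3,5}; X {2,3,4,5,6,7}->{4,5,6,7}
Constraint 2 (X != Y) on D(X)={4,5,6,7} D(Y)={2,3,5}: no change
Constraint 3 (X + Y = U) on D(X)={4,5,6,7} D(Y)={2,3,5} D(U)={2,3,4,5}: X {4,5,6,7}->{}; Y {2,3,5}->{}; U {2,3,4,5}->{}
So after all 3 constraints: D(U) = {}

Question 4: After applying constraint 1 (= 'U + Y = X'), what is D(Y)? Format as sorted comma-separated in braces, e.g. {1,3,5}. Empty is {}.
Answer: {2,3,5}

Derivation:
Constraint 1 (U + Y = X) on D(U)={2,3,4,5,6,7} D(Y)={2,3,5,6} D(X)={2,3,4,5,6,7}: U {2,3,4,5,6,7}->{2,3,4,5}; Y {2,3,5,6}->{2,3,5}; X {2,3,4,5,6,7}->{4,5,6,7}
So after constraint 1: D(Y) = {2,3,5}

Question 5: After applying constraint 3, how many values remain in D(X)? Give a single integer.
Answer: 0

Derivation:
Constraint 1 (U + Y = X) on D(U)={2,3,4,5,6,7} D(Y)={2,3,5,6} D(X)={2,3,4,5,6,7}: U {2,3,4,5,6,7}->{2,3,4,5}; Y {2,3,5,6}->{2,3,5}; X {2,3,4,5,6,7}->{4,5,6,7}
Constraint 2 (X != Y) on D(X)={4,5,6,7} D(Y)={2,3,5}: no change
Constraint 3 (X + Y = U) on D(X)={4,5,6,7} D(Y)={2,3,5} D(U)={2,3,4,5}: X {4,5,6,7}->{}; Y {2,3,5}->{}; U {2,3,4,5}->{}
So after constraint 3: D(X)={}, size = 0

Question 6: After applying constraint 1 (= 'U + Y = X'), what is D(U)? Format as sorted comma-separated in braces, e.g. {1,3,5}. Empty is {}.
Constraint 1 (U + Y = X) on D(U)={2,3,4,5,6,7} D(Y)={2,3,5,6} D(X)={2,3,4,5,6,7}: U {2,3,4,5,6,7}->{2,3,4,5}; Y {2,3,5,6}->{2,3,5}; X {2,3,4,5,6,7}->{4,5,6,7}
So after constraint 1: D(U) = {2,3,4,5}

Answer: {2,3,4,5}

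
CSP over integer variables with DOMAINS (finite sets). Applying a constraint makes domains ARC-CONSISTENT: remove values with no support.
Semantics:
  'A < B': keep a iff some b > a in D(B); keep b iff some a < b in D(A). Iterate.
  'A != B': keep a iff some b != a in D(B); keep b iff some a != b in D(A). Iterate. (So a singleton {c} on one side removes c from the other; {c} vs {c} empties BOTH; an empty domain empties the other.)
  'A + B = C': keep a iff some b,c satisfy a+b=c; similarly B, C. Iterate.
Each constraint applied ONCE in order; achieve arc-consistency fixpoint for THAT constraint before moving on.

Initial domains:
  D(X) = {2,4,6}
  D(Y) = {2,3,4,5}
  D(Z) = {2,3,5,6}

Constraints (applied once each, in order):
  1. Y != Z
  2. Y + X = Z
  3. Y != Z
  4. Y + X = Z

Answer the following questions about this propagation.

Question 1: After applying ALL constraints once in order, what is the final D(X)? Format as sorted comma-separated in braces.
Answer: {2,4}

Derivation:
Constraint 1 (Y != Z) on D(Y)={2,3,4,5} D(Z)={2,3,5,6}: no change
Constraint 2 (Y + X = Z) on D(Y)={2,3,4,5} D(X)={2,4,6} D(Z)={2,3,5,6}: Y {2,3,4,5}->{2,3,4}; X {2,4,6}->{2,4}; Z {2,3,5,6}->{5,6}
Constraint 3 (Y != Z) on D(Y)={2,3,4} D(Z)={5,6}: no change
Constraint 4 (Y + X = Z) on D(Y)={2,3,4} D(X)={2,4} D(Z)={5,6}: no change
So after all 4 constraints: D(X) = {2,4}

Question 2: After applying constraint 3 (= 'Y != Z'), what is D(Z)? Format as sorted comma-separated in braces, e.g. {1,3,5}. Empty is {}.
Answer: {5,6}

Derivation:
Constraint 1 (Y != Z) on D(Y)={2,3,4,5} D(Z)={2,3,5,6}: no change
Constraint 2 (Y + X = Z) on D(Y)={2,3,4,5} D(X)={2,4,6} D(Z)={2,3,5,6}: Y {2,3,4,5}->{2,3,4}; X {2,4,6}->{2,4}; Z {2,3,5,6}->{5,6}
Constraint 3 (Y != Z) on D(Y)={2,3,4} D(Z)={5,6}: no change
So after constraint 3: D(Z) = {5,6}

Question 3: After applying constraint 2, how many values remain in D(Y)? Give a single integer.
Constraint 1 (Y != Z) on D(Y)={2,3,4,5} D(Z)={2,3,5,6}: no change
Constraint 2 (Y + X = Z) on D(Y)={2,3,4,5} D(X)={2,4,6} D(Z)={2,3,5,6}: Y {2,3,4,5}->{2,3,4}; X {2,4,6}->{2,4}; Z {2,3,5,6}->{5,6}
So after constraint 2: D(Y)={2,3,4}, size = 3

Answer: 3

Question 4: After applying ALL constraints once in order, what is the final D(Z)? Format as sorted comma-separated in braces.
Constraint 1 (Y != Z) on D(Y)={2,3,4,5} D(Z)={2,3,5,6}: no change
Constraint 2 (Y + X = Z) on D(Y)={2,3,4,5} D(X)={2,4,6} D(Z)={2,3,5,6}: Y {2,3,4,5}->{2,3,4}; X {2,4,6}->{2,4}; Z {2,3,5,6}->{5,6}
Constraint 3 (Y != Z) on D(Y)={2,3,4} D(Z)={5,6}: no change
Constraint 4 (Y + X = Z) on D(Y)={2,3,4} D(X)={2,4} D(Z)={5,6}: no change
So after all 4 constraints: D(Z) = {5,6}

Answer: {5,6}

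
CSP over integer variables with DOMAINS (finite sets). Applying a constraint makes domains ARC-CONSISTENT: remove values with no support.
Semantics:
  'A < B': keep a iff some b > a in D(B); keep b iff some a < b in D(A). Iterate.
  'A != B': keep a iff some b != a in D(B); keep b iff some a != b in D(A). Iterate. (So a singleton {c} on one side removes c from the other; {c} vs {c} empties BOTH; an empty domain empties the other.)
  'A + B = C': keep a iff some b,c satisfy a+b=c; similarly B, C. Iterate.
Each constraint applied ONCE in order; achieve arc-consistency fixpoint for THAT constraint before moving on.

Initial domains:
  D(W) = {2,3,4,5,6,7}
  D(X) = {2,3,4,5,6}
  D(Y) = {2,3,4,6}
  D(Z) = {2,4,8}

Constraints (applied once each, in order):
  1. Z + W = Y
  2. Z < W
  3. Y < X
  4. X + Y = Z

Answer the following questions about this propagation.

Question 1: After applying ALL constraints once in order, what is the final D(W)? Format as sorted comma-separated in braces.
Constraint 1 (Z + W = Y) on D(Z)={2,4,8} D(W)={2,3,4,5,6,7} D(Y)={2,3,4,6}: Z {2,4,8}->{2,4}; W {2,3,4,5,6,7}->{2,4}; Y {2,3,4,6}->{4,6}
Constraint 2 (Z < W) on D(Z)={2,4} D(W)={2,4}: Z {2,4}->{2}; W {2,4}->{4}
Constraint 3 (Y < X) on D(Y)={4,6} D(X)={2,3,4,5,6}: Y {4,6}->{4}; X {2,3,4,5,6}->{5,6}
Constraint 4 (X + Y = Z) on D(X)={5,6} D(Y)={4} D(Z)={2}: X {5,6}->{}; Y {4}->{}; Z {2}->{}
So after all 4 constraints: D(W) = {4}

Answer: {4}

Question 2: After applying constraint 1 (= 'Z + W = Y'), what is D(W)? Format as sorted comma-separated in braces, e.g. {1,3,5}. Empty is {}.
Answer: {2,4}

Derivation:
Constraint 1 (Z + W = Y) on D(Z)={2,4,8} D(W)={2,3,4,5,6,7} D(Y)={2,3,4,6}: Z {2,4,8}->{2,4}; W {2,3,4,5,6,7}->{2,4}; Y {2,3,4,6}->{4,6}
So after constraint 1: D(W) = {2,4}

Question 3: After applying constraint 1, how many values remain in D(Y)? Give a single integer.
Answer: 2

Derivation:
Constraint 1 (Z + W = Y) on D(Z)={2,4,8} D(W)={2,3,4,5,6,7} D(Y)={2,3,4,6}: Z {2,4,8}->{2,4}; W {2,3,4,5,6,7}->{2,4}; Y {2,3,4,6}->{4,6}
So after constraint 1: D(Y)={4,6}, size = 2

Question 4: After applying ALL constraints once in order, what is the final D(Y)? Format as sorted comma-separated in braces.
Constraint 1 (Z + W = Y) on D(Z)={2,4,8} D(W)={2,3,4,5,6,7} D(Y)={2,3,4,6}: Z {2,4,8}->{2,4}; W {2,3,4,5,6,7}->{2,4}; Y {2,3,4,6}->{4,6}
Constraint 2 (Z < W) on D(Z)={2,4} D(W)={2,4}: Z {2,4}->{2}; W {2,4}->{4}
Constraint 3 (Y < X) on D(Y)={4,6} D(X)={2,3,4,5,6}: Y {4,6}->{4}; X {2,3,4,5,6}->{5,6}
Constraint 4 (X + Y = Z) on D(X)={5,6} D(Y)={4} D(Z)={2}: X {5,6}->{}; Y {4}->{}; Z {2}->{}
So after all 4 constraints: D(Y) = {}

Answer: {}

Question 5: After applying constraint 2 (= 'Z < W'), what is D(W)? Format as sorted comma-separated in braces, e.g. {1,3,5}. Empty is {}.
Answer: {4}

Derivation:
Constraint 1 (Z + W = Y) on D(Z)={2,4,8} D(W)={2,3,4,5,6,7} D(Y)={2,3,4,6}: Z {2,4,8}->{2,4}; W {2,3,4,5,6,7}->{2,4}; Y {2,3,4,6}->{4,6}
Constraint 2 (Z < W) on D(Z)={2,4} D(W)={2,4}: Z {2,4}->{2}; W {2,4}->{4}
So after constraint 2: D(W) = {4}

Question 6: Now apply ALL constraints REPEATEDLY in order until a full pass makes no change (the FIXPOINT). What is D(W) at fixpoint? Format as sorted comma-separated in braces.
Answer: {}

Derivation:
pass 0 (initial): D(W)={2,3,4,5,6,7}
pass 1: W {2,3,4,5,6,7}->{4}; X {2,3,4,5,6}->{}; Y {2,3,4,6}->{}; Z {2,4,8}->{}
pass 2: W {4}->{}
pass 3: no change
Fixpoint after 3 passes: D(W) = {}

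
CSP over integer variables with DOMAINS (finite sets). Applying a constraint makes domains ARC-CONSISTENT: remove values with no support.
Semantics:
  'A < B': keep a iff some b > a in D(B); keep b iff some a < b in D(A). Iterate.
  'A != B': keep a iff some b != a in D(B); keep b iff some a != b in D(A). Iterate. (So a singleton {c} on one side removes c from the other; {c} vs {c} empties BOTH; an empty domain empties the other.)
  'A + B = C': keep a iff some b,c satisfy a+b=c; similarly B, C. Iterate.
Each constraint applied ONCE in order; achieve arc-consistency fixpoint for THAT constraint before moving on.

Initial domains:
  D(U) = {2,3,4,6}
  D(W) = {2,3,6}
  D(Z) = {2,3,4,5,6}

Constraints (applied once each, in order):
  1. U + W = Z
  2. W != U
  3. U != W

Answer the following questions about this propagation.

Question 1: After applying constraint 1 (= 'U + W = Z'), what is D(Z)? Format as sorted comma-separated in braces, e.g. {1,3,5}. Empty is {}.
Answer: {4,5,6}

Derivation:
Constraint 1 (U + W = Z) on D(U)={2,3,4,6} D(W)={2,3,6} D(Z)={2,3,4,5,6}: U {2,3,4,6}->{2,3,4}; W {2,3,6}->{2,3}; Z {2,3,4,5,6}->{4,5,6}
So after constraint 1: D(Z) = {4,5,6}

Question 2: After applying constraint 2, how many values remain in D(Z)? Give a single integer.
Constraint 1 (U + W = Z) on D(U)={2,3,4,6} D(W)={2,3,6} D(Z)={2,3,4,5,6}: U {2,3,4,6}->{2,3,4}; W {2,3,6}->{2,3}; Z {2,3,4,5,6}->{4,5,6}
Constraint 2 (W != U) on D(W)={2,3} D(U)={2,3,4}: no change
So after constraint 2: D(Z)={4,5,6}, size = 3

Answer: 3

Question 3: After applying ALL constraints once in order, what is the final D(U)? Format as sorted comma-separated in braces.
Constraint 1 (U + W = Z) on D(U)={2,3,4,6} D(W)={2,3,6} D(Z)={2,3,4,5,6}: U {2,3,4,6}->{2,3,4}; W {2,3,6}->{2,3}; Z {2,3,4,5,6}->{4,5,6}
Constraint 2 (W != U) on D(W)={2,3} D(U)={2,3,4}: no change
Constraint 3 (U != W) on D(U)={2,3,4} D(W)={2,3}: no change
So after all 3 constraints: D(U) = {2,3,4}

Answer: {2,3,4}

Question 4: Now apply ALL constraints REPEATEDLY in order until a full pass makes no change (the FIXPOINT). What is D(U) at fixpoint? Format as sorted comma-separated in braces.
Answer: {2,3,4}

Derivation:
pass 0 (initial): D(U)={2,3,4,6}
pass 1: U {2,3,4,6}->{2,3,4}; W {2,3,6}->{2,3}; Z {2,3,4,5,6}->{4,5,6}
pass 2: no change
Fixpoint after 2 passes: D(U) = {2,3,4}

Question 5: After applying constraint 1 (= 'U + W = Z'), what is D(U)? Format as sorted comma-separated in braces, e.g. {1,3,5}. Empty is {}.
Answer: {2,3,4}

Derivation:
Constraint 1 (U + W = Z) on D(U)={2,3,4,6} D(W)={2,3,6} D(Z)={2,3,4,5,6}: U {2,3,4,6}->{2,3,4}; W {2,3,6}->{2,3}; Z {2,3,4,5,6}->{4,5,6}
So after constraint 1: D(U) = {2,3,4}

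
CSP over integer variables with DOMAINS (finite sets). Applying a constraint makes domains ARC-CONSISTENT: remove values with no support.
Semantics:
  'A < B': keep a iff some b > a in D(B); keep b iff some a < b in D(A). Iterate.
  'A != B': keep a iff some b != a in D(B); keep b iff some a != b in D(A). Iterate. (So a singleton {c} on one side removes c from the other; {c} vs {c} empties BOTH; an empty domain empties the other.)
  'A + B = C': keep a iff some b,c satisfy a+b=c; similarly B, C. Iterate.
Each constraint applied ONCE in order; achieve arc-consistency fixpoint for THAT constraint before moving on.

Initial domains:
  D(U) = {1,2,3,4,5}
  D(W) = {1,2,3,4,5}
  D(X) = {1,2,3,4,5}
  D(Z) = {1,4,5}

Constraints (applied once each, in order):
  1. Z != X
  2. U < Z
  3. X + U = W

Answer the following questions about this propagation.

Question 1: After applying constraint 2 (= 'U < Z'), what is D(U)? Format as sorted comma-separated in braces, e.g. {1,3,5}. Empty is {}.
Constraint 1 (Z != X) on D(Z)={1,4,5} D(X)={1,2,3,4,5}: no change
Constraint 2 (U < Z) on D(U)={1,2,3,4,5} D(Z)={1,4,5}: U {1,2,3,4,5}->{1,2,3,4}; Z {1,4,5}->{4,5}
So after constraint 2: D(U) = {1,2,3,4}

Answer: {1,2,3,4}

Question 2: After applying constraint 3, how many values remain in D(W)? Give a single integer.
Answer: 4

Derivation:
Constraint 1 (Z != X) on D(Z)={1,4,5} D(X)={1,2,3,4,5}: no change
Constraint 2 (U < Z) on D(U)={1,2,3,4,5} D(Z)={1,4,5}: U {1,2,3,4,5}->{1,2,3,4}; Z {1,4,5}->{4,5}
Constraint 3 (X + U = W) on D(X)={1,2,3,4,5} D(U)={1,2,3,4} D(W)={1,2,3,4,5}: X {1,2,3,4,5}->{1,2,3,4}; W {1,2,3,4,5}->{2,3,4,5}
So after constraint 3: D(W)={2,3,4,5}, size = 4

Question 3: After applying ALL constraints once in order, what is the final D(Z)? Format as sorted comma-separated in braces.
Constraint 1 (Z != X) on D(Z)={1,4,5} D(X)={1,2,3,4,5}: no change
Constraint 2 (U < Z) on D(U)={1,2,3,4,5} D(Z)={1,4,5}: U {1,2,3,4,5}->{1,2,3,4}; Z {1,4,5}->{4,5}
Constraint 3 (X + U = W) on D(X)={1,2,3,4,5} D(U)={1,2,3,4} D(W)={1,2,3,4,5}: X {1,2,3,4,5}->{1,2,3,4}; W {1,2,3,4,5}->{2,3,4,5}
So after all 3 constraints: D(Z) = {4,5}

Answer: {4,5}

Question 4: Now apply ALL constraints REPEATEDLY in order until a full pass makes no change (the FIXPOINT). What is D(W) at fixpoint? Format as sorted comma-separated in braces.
Answer: {2,3,4,5}

Derivation:
pass 0 (initial): D(W)={1,2,3,4,5}
pass 1: U {1,2,3,4,5}->{1,2,3,4}; W {1,2,3,4,5}->{2,3,4,5}; X {1,2,3,4,5}->{1,2,3,4}; Z {1,4,5}->{4,5}
pass 2: no change
Fixpoint after 2 passes: D(W) = {2,3,4,5}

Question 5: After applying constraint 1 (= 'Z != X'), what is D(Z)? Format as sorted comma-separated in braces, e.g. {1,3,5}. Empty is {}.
Constraint 1 (Z != X) on D(Z)={1,4,5} D(X)={1,2,3,4,5}: no change
So after constraint 1: D(Z) = {1,4,5}

Answer: {1,4,5}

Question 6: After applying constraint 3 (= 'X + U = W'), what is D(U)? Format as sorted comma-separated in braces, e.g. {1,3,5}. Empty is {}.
Constraint 1 (Z != X) on D(Z)={1,4,5} D(X)={1,2,3,4,5}: no change
Constraint 2 (U < Z) on D(U)={1,2,3,4,5} D(Z)={1,4,5}: U {1,2,3,4,5}->{1,2,3,4}; Z {1,4,5}->{4,5}
Constraint 3 (X + U = W) on D(X)={1,2,3,4,5} D(U)={1,2,3,4} D(W)={1,2,3,4,5}: X {1,2,3,4,5}->{1,2,3,4}; W {1,2,3,4,5}->{2,3,4,5}
So after constraint 3: D(U) = {1,2,3,4}

Answer: {1,2,3,4}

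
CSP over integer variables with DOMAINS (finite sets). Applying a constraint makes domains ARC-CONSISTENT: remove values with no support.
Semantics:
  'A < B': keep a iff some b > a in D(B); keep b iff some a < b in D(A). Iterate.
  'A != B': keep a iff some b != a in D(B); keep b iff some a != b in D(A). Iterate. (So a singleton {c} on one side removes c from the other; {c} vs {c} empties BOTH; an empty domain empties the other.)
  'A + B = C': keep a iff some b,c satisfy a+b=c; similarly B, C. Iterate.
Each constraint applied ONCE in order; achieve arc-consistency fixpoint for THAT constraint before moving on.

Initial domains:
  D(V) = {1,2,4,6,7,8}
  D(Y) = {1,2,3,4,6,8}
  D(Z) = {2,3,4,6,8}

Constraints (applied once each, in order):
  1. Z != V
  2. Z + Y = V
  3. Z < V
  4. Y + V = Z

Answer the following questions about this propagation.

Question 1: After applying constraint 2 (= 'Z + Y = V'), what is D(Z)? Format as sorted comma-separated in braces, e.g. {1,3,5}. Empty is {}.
Answer: {2,3,4,6}

Derivation:
Constraint 1 (Z != V) on D(Z)={2,3,4,6,8} D(V)={1,2,4,6,7,8}: no change
Constraint 2 (Z + Y = V) on D(Z)={2,3,4,6,8} D(Y)={1,2,3,4,6,8} D(V)={1,2,4,6,7,8}: Z {2,3,4,6,8}->{2,3,4,6}; Y {1,2,3,4,6,8}->{1,2,3,4,6}; V {1,2,4,6,7,8}->{4,6,7,8}
So after constraint 2: D(Z) = {2,3,4,6}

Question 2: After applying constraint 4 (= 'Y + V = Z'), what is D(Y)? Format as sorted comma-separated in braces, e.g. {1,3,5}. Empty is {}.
Constraint 1 (Z != V) on D(Z)={2,3,4,6,8} D(V)={1,2,4,6,7,8}: no change
Constraint 2 (Z + Y = V) on D(Z)={2,3,4,6,8} D(Y)={1,2,3,4,6,8} D(V)={1,2,4,6,7,8}: Z {2,3,4,6,8}->{2,3,4,6}; Y {1,2,3,4,6,8}->{1,2,3,4,6}; V {1,2,4,6,7,8}->{4,6,7,8}
Constraint 3 (Z < V) on D(Z)={2,3,4,6} D(V)={4,6,7,8}: no change
Constraint 4 (Y + V = Z) on D(Y)={1,2,3,4,6} D(V)={4,6,7,8} D(Z)={2,3,4,6}: Y {1,2,3,4,6}->{2}; V {4,6,7,8}->{4}; Z {2,3,4,6}->{6}
So after constraint 4: D(Y) = {2}

Answer: {2}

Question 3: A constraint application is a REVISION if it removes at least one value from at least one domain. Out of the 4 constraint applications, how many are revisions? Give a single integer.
Answer: 2

Derivation:
Constraint 1 (Z != V) on D(Z)={2,3,4,6,8} D(V)={1,2,4,6,7,8}: no change => not a revision
Constraint 2 (Z + Y = V) on D(Z)={2,3,4,6,8} D(Y)={1,2,3,4,6,8} D(V)={1,2,4,6,7,8}: Z {2,3,4,6,8}->{2,3,4,6}; Y {1,2,3,4,6,8}->{1,2,3,4,6}; V {1,2,4,6,7,8}->{4,6,7,8} => REVISION
Constraint 3 (Z < V) on D(Z)={2,3,4,6} D(V)={4,6,7,8}: no change => not a revision
Constraint 4 (Y + V = Z) on D(Y)={1,2,3,4,6} D(V)={4,6,7,8} D(Z)={2,3,4,6}: Y {1,2,3,4,6}->{2}; V {4,6,7,8}->{4}; Z {2,3,4,6}->{6} => REVISION
Total revisions = 2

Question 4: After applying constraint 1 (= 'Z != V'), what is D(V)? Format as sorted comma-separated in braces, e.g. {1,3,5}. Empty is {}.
Constraint 1 (Z != V) on D(Z)={2,3,4,6,8} D(V)={1,2,4,6,7,8}: no change
So after constraint 1: D(V) = {1,2,4,6,7,8}

Answer: {1,2,4,6,7,8}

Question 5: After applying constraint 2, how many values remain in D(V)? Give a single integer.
Constraint 1 (Z != V) on D(Z)={2,3,4,6,8} D(V)={1,2,4,6,7,8}: no change
Constraint 2 (Z + Y = V) on D(Z)={2,3,4,6,8} D(Y)={1,2,3,4,6,8} D(V)={1,2,4,6,7,8}: Z {2,3,4,6,8}->{2,3,4,6}; Y {1,2,3,4,6,8}->{1,2,3,4,6}; V {1,2,4,6,7,8}->{4,6,7,8}
So after constraint 2: D(V)={4,6,7,8}, size = 4

Answer: 4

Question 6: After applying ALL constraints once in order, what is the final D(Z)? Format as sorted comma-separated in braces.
Constraint 1 (Z != V) on D(Z)={2,3,4,6,8} D(V)={1,2,4,6,7,8}: no change
Constraint 2 (Z + Y = V) on D(Z)={2,3,4,6,8} D(Y)={1,2,3,4,6,8} D(V)={1,2,4,6,7,8}: Z {2,3,4,6,8}->{2,3,4,6}; Y {1,2,3,4,6,8}->{1,2,3,4,6}; V {1,2,4,6,7,8}->{4,6,7,8}
Constraint 3 (Z < V) on D(Z)={2,3,4,6} D(V)={4,6,7,8}: no change
Constraint 4 (Y + V = Z) on D(Y)={1,2,3,4,6} D(V)={4,6,7,8} D(Z)={2,3,4,6}: Y {1,2,3,4,6}->{2}; V {4,6,7,8}->{4}; Z {2,3,4,6}->{6}
So after all 4 constraints: D(Z) = {6}

Answer: {6}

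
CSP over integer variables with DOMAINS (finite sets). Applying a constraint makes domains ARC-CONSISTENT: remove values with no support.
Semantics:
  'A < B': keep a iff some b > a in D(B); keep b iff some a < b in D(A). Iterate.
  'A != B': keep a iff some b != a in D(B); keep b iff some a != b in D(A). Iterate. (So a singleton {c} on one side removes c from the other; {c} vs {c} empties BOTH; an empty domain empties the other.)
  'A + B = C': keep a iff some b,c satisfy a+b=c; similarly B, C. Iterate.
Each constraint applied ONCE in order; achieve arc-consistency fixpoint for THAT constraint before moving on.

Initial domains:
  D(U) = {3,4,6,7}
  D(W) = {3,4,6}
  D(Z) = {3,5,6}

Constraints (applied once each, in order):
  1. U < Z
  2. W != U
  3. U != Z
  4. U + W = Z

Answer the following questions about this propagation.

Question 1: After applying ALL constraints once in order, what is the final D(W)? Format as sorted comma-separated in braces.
Constraint 1 (U < Z) on D(U)={3,4,6,7} D(Z)={3,5,6}: U {3,4,6,7}->{3,4}; Z {3,5,6}->{5,6}
Constraint 2 (W != U) on D(W)={3,4,6} D(U)={3,4}: no change
Constraint 3 (U != Z) on D(U)={3,4} D(Z)={5,6}: no change
Constraint 4 (U + W = Z) on D(U)={3,4} D(W)={3,4,6} D(Z)={5,6}: U {3,4}->{3}; W {3,4,6}->{3}; Z {5,6}->{6}
So after all 4 constraints: D(W) = {3}

Answer: {3}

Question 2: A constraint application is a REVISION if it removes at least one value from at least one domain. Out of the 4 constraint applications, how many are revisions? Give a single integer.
Constraint 1 (U < Z) on D(U)={3,4,6,7} D(Z)={3,5,6}: U {3,4,6,7}->{3,4}; Z {3,5,6}->{5,6} => REVISION
Constraint 2 (W != U) on D(W)={3,4,6} D(U)={3,4}: no change => not a revision
Constraint 3 (U != Z) on D(U)={3,4} D(Z)={5,6}: no change => not a revision
Constraint 4 (U + W = Z) on D(U)={3,4} D(W)={3,4,6} D(Z)={5,6}: U {3,4}->{3}; W {3,4,6}->{3}; Z {5,6}->{6} => REVISION
Total revisions = 2

Answer: 2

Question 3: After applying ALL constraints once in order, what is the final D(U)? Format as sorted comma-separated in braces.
Constraint 1 (U < Z) on D(U)={3,4,6,7} D(Z)={3,5,6}: U {3,4,6,7}->{3,4}; Z {3,5,6}->{5,6}
Constraint 2 (W != U) on D(W)={3,4,6} D(U)={3,4}: no change
Constraint 3 (U != Z) on D(U)={3,4} D(Z)={5,6}: no change
Constraint 4 (U + W = Z) on D(U)={3,4} D(W)={3,4,6} D(Z)={5,6}: U {3,4}->{3}; W {3,4,6}->{3}; Z {5,6}->{6}
So after all 4 constraints: D(U) = {3}

Answer: {3}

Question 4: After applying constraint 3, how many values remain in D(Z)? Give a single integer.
Answer: 2

Derivation:
Constraint 1 (U < Z) on D(U)={3,4,6,7} D(Z)={3,5,6}: U {3,4,6,7}->{3,4}; Z {3,5,6}->{5,6}
Constraint 2 (W != U) on D(W)={3,4,6} D(U)={3,4}: no change
Constraint 3 (U != Z) on D(U)={3,4} D(Z)={5,6}: no change
So after constraint 3: D(Z)={5,6}, size = 2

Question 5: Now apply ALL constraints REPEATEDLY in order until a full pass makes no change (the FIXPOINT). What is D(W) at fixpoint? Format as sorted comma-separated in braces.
pass 0 (initial): D(W)={3,4,6}
pass 1: U {3,4,6,7}->{3}; W {3,4,6}->{3}; Z {3,5,6}->{6}
pass 2: U {3}->{}; W {3}->{}; Z {6}->{}
pass 3: no change
Fixpoint after 3 passes: D(W) = {}

Answer: {}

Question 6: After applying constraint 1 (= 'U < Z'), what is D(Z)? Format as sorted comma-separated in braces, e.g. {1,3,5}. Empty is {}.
Answer: {5,6}

Derivation:
Constraint 1 (U < Z) on D(U)={3,4,6,7} D(Z)={3,5,6}: U {3,4,6,7}->{3,4}; Z {3,5,6}->{5,6}
So after constraint 1: D(Z) = {5,6}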